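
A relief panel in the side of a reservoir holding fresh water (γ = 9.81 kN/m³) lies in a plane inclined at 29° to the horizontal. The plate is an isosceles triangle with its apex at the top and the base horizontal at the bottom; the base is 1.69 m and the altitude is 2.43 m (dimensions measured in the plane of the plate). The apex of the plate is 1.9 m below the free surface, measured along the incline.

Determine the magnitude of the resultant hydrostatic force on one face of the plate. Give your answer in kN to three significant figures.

F ≈ 34.4 kN

γ = 9.81 kN/m³.
Let θ = 29° be the plate's angle to the horizontal; measure y along the incline from where the plane meets the free surface. Vertical depth h = y·sinθ with sinθ = 0.484810.
With the apex up, the centroid sits 2h/3 = 2 × 2.43/3 = 1.62 m below the apex, so y_c = 1.9 + 1.62 = 3.52 m and h_c = 3.52 × 0.484810 = 1.70653 m.
A = ½ × 1.69 × 2.43 = 2.05335 m².
Resultant F = γ·h_c·A = 9.81 × 1.70653 × 2.05335 = 34.3753 kN.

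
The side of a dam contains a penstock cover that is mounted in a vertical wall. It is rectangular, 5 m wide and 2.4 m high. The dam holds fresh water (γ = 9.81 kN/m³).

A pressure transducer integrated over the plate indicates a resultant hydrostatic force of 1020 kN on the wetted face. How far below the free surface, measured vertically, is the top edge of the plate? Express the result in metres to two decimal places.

d_top ≈ 7.46 m

γ = 9.81 kN/m³.
A = 5 × 2.4 = 12 m².
From F = γ·h_c·A, the centroid depth is h_c = 1020/(9.81 × 12) = 8.66463 m.
The centroid lies 2.4/2 = 1.2 m below the top edge, so the top edge sits at h_top = 8.66463 − 1.2 = 7.46463 m below the surface.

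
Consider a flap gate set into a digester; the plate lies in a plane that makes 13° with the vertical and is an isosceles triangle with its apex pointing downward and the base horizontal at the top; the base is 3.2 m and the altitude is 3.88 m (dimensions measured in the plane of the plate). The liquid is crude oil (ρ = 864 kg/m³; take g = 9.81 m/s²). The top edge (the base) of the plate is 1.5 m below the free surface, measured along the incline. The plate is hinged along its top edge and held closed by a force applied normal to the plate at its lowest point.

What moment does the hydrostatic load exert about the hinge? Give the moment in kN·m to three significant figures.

M ≈ 228 kN·m

γ = ρg = 864 × 9.81 / 1000 = 8.47584 kN/m³.
The plate makes 13° with the vertical, i.e. θ = 90° − 13° = 77° to the horizontal. Measuring y along the incline from the free-surface line, vertical depth h = y·sinθ with sinθ = 0.974370.
With the apex down, the centroid sits h/3 = 3.88/3 = 1.29333 m below the base (the top edge), so y_c = 1.5 + 1.29333 = 2.79333 m and h_c = 2.79333 × 0.974370 = 2.72174 m.
A = ½ × 3.2 × 3.88 = 6.208 m².
Resultant F = γ·h_c·A = 8.47584 × 2.72174 × 6.208 = 143.213 kN.
I_c = b·h³/36 = 3.2 × 3.88³/36 = 5.1921 m⁴.
Centre of pressure: y_p = y_c + I_c/(y_c·A) = 2.79333 + 5.1921/(2.79333 × 6.208) = 2.79333 + 0.299412 = 3.09274 m along the plane.
The resultant acts 1.29333 + 0.299412 = 1.59274 m (along the plate) below the hinge at the top edge, so the moment about the hinge is M = F × 1.59274 = 143.213 × 1.59274 = 228.101 kN·m.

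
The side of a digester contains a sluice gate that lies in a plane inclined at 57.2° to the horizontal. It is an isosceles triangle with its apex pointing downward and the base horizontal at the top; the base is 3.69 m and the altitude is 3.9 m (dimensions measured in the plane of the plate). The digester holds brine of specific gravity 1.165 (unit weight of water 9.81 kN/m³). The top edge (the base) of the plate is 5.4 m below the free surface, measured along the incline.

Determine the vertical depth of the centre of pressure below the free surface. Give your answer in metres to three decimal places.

γ = 1.165 × 9.81 = 11.42865 kN/m³.
Let θ = 57.2° be the plate's angle to the horizontal; measure y along the incline from where the plane meets the free surface. Vertical depth h = y·sinθ with sinθ = 0.840567.
With the apex down, the centroid sits h/3 = 3.9/3 = 1.3 m below the base (the top edge), so y_c = 5.4 + 1.3 = 6.7 m and h_c = 6.7 × 0.840567 = 5.6318 m.
A = ½ × 3.69 × 3.9 = 7.1955 m².
Resultant F = γ·h_c·A = 11.42865 × 5.6318 × 7.1955 = 463.13 kN.
I_c = b·h³/36 = 3.69 × 3.9³/36 = 6.0802 m⁴.
Centre of pressure: y_p = y_c + I_c/(y_c·A) = 6.7 + 6.0802/(6.7 × 7.1955) = 6.7 + 0.126119 = 6.82612 m along the plane.
Vertically, h_p = y_p·sinθ = 6.82612 × 0.840567 = 5.73781 m.

h_p = 5.738 m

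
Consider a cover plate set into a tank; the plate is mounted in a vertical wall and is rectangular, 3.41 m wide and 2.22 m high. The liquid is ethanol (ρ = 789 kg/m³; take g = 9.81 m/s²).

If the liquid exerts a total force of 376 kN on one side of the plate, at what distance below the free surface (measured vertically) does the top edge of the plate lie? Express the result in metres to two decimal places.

γ = ρg = 789 × 9.81 / 1000 = 7.74009 kN/m³.
A = 3.41 × 2.22 = 7.5702 m².
From F = γ·h_c·A, the centroid depth is h_c = 376/(7.74009 × 7.5702) = 6.41704 m.
The centroid lies 2.22/2 = 1.11 m below the top edge, so the top edge sits at h_top = 6.41704 − 1.11 = 5.30704 m below the surface.

d_top ≈ 5.31 m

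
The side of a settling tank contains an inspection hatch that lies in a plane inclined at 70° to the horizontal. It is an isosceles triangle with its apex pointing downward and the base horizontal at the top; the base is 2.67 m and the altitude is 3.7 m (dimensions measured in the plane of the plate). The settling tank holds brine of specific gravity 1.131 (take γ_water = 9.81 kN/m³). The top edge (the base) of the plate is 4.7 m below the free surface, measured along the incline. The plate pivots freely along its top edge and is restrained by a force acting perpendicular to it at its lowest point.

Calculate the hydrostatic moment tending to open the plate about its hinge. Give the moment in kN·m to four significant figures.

M ≈ 416.0 kN·m

γ = 1.131 × 9.81 = 11.09511 kN/m³.
Let θ = 70° be the plate's angle to the horizontal; measure y along the incline from where the plane meets the free surface. Vertical depth h = y·sinθ with sinθ = 0.939693.
With the apex down, the centroid sits h/3 = 3.7/3 = 1.23333 m below the base (the top edge), so y_c = 4.7 + 1.23333 = 5.93333 m and h_c = 5.93333 × 0.939693 = 5.57551 m.
A = ½ × 2.67 × 3.7 = 4.9395 m².
Resultant F = γ·h_c·A = 11.09511 × 5.57551 × 4.9395 = 305.562 kN.
I_c = b·h³/36 = 2.67 × 3.7³/36 = 3.75676 m⁴.
Centre of pressure: y_p = y_c + I_c/(y_c·A) = 5.93333 + 3.75676/(5.93333 × 4.9395) = 5.93333 + 0.128183 = 6.06151 m along the plane.
The resultant acts 1.23333 + 0.128183 = 1.36151 m (along the plate) below the hinge at the top edge, so the moment about the hinge is M = F × 1.36151 = 305.562 × 1.36151 = 416.026 kN·m.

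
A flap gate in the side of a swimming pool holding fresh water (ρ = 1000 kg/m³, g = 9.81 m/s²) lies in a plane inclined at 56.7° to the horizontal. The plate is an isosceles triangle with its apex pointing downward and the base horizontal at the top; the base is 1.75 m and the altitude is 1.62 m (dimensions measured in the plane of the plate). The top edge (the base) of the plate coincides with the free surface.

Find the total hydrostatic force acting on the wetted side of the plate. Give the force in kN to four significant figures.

F ≈ 6.276 kN

γ = ρg = 1000 × 9.81 = 9810 N/m³ = 9.81 kN/m³.
Let θ = 56.7° be the plate's angle to the horizontal; measure y along the incline from where the plane meets the free surface. Vertical depth h = y·sinθ with sinθ = 0.835807.
With the apex down, the centroid sits h/3 = 1.62/3 = 0.54 m below the base (the top edge), so y_c = 0.54 m and h_c = 0.54 × 0.835807 = 0.451336 m.
A = ½ × 1.75 × 1.62 = 1.4175 m².
Resultant F = γ·h_c·A = 9.81 × 0.451336 × 1.4175 = 6.27613 kN.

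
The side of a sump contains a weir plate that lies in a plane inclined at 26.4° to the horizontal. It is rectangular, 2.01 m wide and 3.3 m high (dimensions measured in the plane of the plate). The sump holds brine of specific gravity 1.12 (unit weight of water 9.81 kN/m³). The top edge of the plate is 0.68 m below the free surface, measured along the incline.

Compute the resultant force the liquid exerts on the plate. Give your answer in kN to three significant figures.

F ≈ 75.5 kN

γ = 1.12 × 9.81 = 10.9872 kN/m³.
Let θ = 26.4° be the plate's angle to the horizontal; measure y along the incline from where the plane meets the free surface. Vertical depth h = y·sinθ with sinθ = 0.444635.
The centroid lies 3.3/2 = 1.65 m below the top edge, so y_c = 0.68 + 1.65 = 2.33 m and h_c = 2.33 × 0.444635 = 1.036 m.
A = 2.01 × 3.3 = 6.633 m².
Resultant F = γ·h_c·A = 10.9872 × 1.036 × 6.633 = 75.5017 kN.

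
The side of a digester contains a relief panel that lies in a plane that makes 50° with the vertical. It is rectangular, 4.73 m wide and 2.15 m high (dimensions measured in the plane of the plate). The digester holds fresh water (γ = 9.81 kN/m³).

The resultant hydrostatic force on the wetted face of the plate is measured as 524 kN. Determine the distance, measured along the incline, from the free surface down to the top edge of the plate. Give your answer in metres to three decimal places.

y_top ≈ 7.096 m

γ = 9.81 kN/m³.
A = 4.73 × 2.15 = 10.1695 m².
From F = γ·h_c·A, the centroid depth is h_c = 524/(9.81 × 10.1695) = 5.25246 m.
The plate makes 50° with the vertical, i.e. θ = 90° − 50° = 40° to the horizontal. Measuring y along the incline from the free-surface line, vertical depth h = y·sinθ with sinθ = 0.642788.
Along the incline, y_c = h_c/sinθ = 5.25246/0.642788 = 8.17137 m.
The centroid lies 2.15/2 = 1.075 m below the top edge, so the top edge sits at y_top = 8.17137 − 1.075 = 7.09637 m along the incline.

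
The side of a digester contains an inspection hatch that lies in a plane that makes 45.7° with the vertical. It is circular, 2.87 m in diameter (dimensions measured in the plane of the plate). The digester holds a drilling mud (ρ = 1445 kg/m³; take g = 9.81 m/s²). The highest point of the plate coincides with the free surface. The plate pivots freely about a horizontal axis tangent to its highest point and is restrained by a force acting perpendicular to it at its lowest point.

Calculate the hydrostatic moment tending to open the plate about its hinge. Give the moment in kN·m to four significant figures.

M ≈ 164.9 kN·m

γ = ρg = 1445 × 9.81 / 1000 = 14.17545 kN/m³.
The plate makes 45.7° with the vertical, i.e. θ = 90° − 45.7° = 44.3° to the horizontal. Measuring y along the incline from the free-surface line, vertical depth h = y·sinθ with sinθ = 0.698415.
The centroid is at the centre, 1.435 m below the top of the plate, so y_c = 1.435 m and h_c = 1.435 × 0.698415 = 1.00223 m.
A = π(1.435)² = 6.46925 m².
Resultant F = γ·h_c·A = 14.17545 × 1.00223 × 6.46925 = 91.909 kN.
I_c = πr⁴/4 = π × 1.435⁴/4 = 3.33041 m⁴.
Centre of pressure: y_p = y_c + I_c/(y_c·A) = 1.435 + 3.33041/(1.435 × 6.46925) = 1.435 + 0.35875 = 1.79375 m along the plane.
The resultant acts 1.435 + 0.35875 = 1.79375 m (along the plate) below the hinge at the top edge, so the moment about the hinge is M = F × 1.79375 = 91.909 × 1.79375 = 164.862 kN·m.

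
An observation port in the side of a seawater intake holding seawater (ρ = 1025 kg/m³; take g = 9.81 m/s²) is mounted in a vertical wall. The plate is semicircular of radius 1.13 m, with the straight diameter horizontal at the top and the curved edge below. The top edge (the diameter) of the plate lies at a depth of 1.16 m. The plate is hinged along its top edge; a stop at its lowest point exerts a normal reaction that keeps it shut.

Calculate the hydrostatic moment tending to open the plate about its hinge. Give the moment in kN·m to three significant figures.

γ = ρg = 1025 × 9.81 / 1000 = 10.05525 kN/m³.
The centroid of a semicircle lies 4r/(3π) = 0.479587 m from the diameter, here below the top edge, so the centroid depth is h_c = 1.16 + 0.479587 = 1.63959 m.
A = πr²/2 = π × 1.13²/2 = 2.00575 m².
Resultant F = γ·h_c·A = 10.05525 × 1.63959 × 2.00575 = 33.0678 kN.
I_c = (π/8 − 8/(9π))·r⁴ = 0.109757 × 1.13⁴ = 0.178956 m⁴.
Centre of pressure: y_p = y_c + I_c/(y_c·A) = 1.63959 + 0.178956/(1.63959 × 2.00575) = 1.63959 + 0.054417 = 1.69401 m along the plane.
The resultant acts 0.479587 + 0.054417 = 0.534004 m (along the plate) below the hinge at the top edge, so the moment about the hinge is M = F × 0.534004 = 33.0678 × 0.534004 = 17.6583 kN·m.

M ≈ 17.7 kN·m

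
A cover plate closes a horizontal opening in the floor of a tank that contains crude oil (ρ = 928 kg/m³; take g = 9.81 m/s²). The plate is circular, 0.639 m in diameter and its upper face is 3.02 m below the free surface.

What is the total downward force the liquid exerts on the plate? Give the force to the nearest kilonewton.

γ = ρg = 928 × 9.81 / 1000 = 9.10368 kN/m³.
The plate is horizontal, so pressure is uniform at p = γ·h = 9.10368 × 3.02 = 27.4931 kN/m².
A = π(0.3195)² = 0.320695 m².
F = p·A = 27.4931 × 0.320695 = 8.8169 kN.

F ≈ 9 kN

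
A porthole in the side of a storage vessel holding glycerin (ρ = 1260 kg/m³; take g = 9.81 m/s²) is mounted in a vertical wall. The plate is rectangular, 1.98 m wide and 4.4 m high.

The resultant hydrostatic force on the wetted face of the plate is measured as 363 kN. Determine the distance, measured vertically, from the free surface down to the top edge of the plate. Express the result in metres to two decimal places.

d_top ≈ 1.17 m

γ = ρg = 1260 × 9.81 / 1000 = 12.3606 kN/m³.
A = 1.98 × 4.4 = 8.712 m².
From F = γ·h_c·A, the centroid depth is h_c = 363/(12.3606 × 8.712) = 3.37093 m.
The centroid lies 4.4/2 = 2.2 m below the top edge, so the top edge sits at h_top = 3.37093 − 2.2 = 1.17093 m below the surface.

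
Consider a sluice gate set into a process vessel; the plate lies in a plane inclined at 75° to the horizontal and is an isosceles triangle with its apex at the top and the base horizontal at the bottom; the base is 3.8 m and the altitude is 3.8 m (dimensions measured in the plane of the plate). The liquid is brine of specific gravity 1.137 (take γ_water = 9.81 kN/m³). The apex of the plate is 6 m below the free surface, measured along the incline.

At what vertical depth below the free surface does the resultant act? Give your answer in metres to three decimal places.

γ = 1.137 × 9.81 = 11.15397 kN/m³.
Let θ = 75° be the plate's angle to the horizontal; measure y along the incline from where the plane meets the free surface. Vertical depth h = y·sinθ with sinθ = 0.965926.
With the apex up, the centroid sits 2h/3 = 2 × 3.8/3 = 2.53333 m below the apex, so y_c = 6 + 2.53333 = 8.53333 m and h_c = 8.53333 × 0.965926 = 8.24257 m.
A = ½ × 3.8 × 3.8 = 7.22 m².
Resultant F = γ·h_c·A = 11.15397 × 8.24257 × 7.22 = 663.788 kN.
I_c = b·h³/36 = 3.8 × 3.8³/36 = 5.79204 m⁴.
Centre of pressure: y_p = y_c + I_c/(y_c·A) = 8.53333 + 5.79204/(8.53333 × 7.22) = 8.53333 + 0.0940104 = 8.62734 m along the plane.
Vertically, h_p = y_p·sinθ = 8.62734 × 0.965926 = 8.33337 m.

h_p = 8.333 m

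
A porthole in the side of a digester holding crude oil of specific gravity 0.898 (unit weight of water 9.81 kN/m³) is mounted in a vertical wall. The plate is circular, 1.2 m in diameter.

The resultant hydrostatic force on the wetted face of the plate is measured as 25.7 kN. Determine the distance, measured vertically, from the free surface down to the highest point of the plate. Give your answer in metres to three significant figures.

γ = 0.898 × 9.81 = 8.80938 kN/m³.
A = π(0.6)² = 1.13097 m².
From F = γ·h_c·A, the centroid depth is h_c = 25.7/(8.80938 × 1.13097) = 2.57951 m.
The centroid is at the centre, 0.6 m below the top of the plate, so the highest point sits at h_top = 2.57951 − 0.6 = 1.97951 m below the surface.

d_top ≈ 1.98 m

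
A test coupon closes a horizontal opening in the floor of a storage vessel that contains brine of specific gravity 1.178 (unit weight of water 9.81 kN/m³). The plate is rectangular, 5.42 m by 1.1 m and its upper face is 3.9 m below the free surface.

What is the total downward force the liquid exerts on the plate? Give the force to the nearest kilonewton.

F ≈ 269 kN

γ = 1.178 × 9.81 = 11.55618 kN/m³.
The plate is horizontal, so pressure is uniform at p = γ·h = 11.55618 × 3.9 = 45.0691 kN/m².
A = 5.42 × 1.1 = 5.962 m².
F = p·A = 45.0691 × 5.962 = 268.702 kN.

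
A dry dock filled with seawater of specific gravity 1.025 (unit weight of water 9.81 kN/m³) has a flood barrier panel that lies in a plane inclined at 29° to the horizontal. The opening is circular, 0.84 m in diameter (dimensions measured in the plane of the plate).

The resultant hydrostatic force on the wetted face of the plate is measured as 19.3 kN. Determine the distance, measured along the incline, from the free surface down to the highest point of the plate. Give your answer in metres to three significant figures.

γ = 1.025 × 9.81 = 10.05525 kN/m³.
A = π(0.42)² = 0.554177 m².
From F = γ·h_c·A, the centroid depth is h_c = 19.3/(10.05525 × 0.554177) = 3.46351 m.
Let θ = 29° be the plate's angle to the horizontal; measure y along the incline from where the plane meets the free surface. Vertical depth h = y·sinθ with sinθ = 0.484810.
Along the incline, y_c = h_c/sinθ = 3.46351/0.484810 = 7.14406 m.
The centroid is at the centre, 0.42 m below the top of the plate, so the highest point sits at y_top = 7.14406 − 0.42 = 6.72406 m along the incline.

y_top ≈ 6.72 m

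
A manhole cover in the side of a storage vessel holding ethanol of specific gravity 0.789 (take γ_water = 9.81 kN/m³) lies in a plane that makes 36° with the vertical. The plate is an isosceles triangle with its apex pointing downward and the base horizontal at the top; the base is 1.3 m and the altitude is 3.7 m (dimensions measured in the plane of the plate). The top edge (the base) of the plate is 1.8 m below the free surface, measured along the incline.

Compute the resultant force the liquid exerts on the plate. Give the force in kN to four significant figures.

F ≈ 45.68 kN

γ = 0.789 × 9.81 = 7.74009 kN/m³.
The plate makes 36° with the vertical, i.e. θ = 90° − 36° = 54° to the horizontal. Measuring y along the incline from the free-surface line, vertical depth h = y·sinθ with sinθ = 0.809017.
With the apex down, the centroid sits h/3 = 3.7/3 = 1.23333 m below the base (the top edge), so y_c = 1.8 + 1.23333 = 3.03333 m and h_c = 3.03333 × 0.809017 = 2.45402 m.
A = ½ × 1.3 × 3.7 = 2.405 m².
Resultant F = γ·h_c·A = 7.74009 × 2.45402 × 2.405 = 45.6814 kN.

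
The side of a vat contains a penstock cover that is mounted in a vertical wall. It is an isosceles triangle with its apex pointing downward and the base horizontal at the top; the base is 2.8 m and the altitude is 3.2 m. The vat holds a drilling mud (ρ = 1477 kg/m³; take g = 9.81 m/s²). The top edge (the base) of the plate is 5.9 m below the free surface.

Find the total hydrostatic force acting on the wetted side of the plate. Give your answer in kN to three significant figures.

γ = ρg = 1477 × 9.81 / 1000 = 14.48937 kN/m³.
With the apex down, the centroid sits h/3 = 3.2/3 = 1.06667 m below the base (the top edge), so the centroid depth is h_c = 5.9 + 1.06667 = 6.96667 m.
A = ½ × 2.8 × 3.2 = 4.48 m².
Resultant F = γ·h_c·A = 14.48937 × 6.96667 × 4.48 = 452.223 kN.

F ≈ 452 kN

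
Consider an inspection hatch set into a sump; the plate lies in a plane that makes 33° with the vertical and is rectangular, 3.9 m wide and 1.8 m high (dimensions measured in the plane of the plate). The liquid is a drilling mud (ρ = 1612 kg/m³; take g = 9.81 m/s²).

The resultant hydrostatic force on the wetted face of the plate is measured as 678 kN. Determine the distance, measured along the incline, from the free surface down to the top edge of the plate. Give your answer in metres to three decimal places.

γ = ρg = 1612 × 9.81 / 1000 = 15.81372 kN/m³.
A = 3.9 × 1.8 = 7.02 m².
From F = γ·h_c·A, the centroid depth is h_c = 678/(15.81372 × 7.02) = 6.10743 m.
The plate makes 33° with the vertical, i.e. θ = 90° − 33° = 57° to the horizontal. Measuring y along the incline from the free-surface line, vertical depth h = y·sinθ with sinθ = 0.838671.
Along the incline, y_c = h_c/sinθ = 6.10743/0.838671 = 7.28227 m.
The centroid lies 1.8/2 = 0.9 m below the top edge, so the top edge sits at y_top = 7.28227 − 0.9 = 6.38227 m along the incline.

y_top ≈ 6.382 m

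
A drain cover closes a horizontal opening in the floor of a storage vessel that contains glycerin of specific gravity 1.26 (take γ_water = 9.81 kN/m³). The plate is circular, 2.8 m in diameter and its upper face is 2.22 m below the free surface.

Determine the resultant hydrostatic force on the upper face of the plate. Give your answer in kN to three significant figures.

F ≈ 169 kN

γ = 1.26 × 9.81 = 12.3606 kN/m³.
The plate is horizontal, so pressure is uniform at p = γ·h = 12.3606 × 2.22 = 27.4405 kN/m².
A = π(1.4)² = 6.15752 m².
F = p·A = 27.4405 × 6.15752 = 168.965 kN.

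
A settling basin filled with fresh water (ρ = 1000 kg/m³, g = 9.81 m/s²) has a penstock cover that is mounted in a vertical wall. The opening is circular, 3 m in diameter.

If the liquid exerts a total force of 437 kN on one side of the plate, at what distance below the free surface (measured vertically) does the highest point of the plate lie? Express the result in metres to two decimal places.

d_top ≈ 4.80 m

γ = ρg = 1000 × 9.81 = 9810 N/m³ = 9.81 kN/m³.
A = π(1.5)² = 7.06858 m².
From F = γ·h_c·A, the centroid depth is h_c = 437/(9.81 × 7.06858) = 6.30203 m.
The centroid is at the centre, 1.5 m below the top of the plate, so the highest point sits at h_top = 6.30203 − 1.5 = 4.80203 m below the surface.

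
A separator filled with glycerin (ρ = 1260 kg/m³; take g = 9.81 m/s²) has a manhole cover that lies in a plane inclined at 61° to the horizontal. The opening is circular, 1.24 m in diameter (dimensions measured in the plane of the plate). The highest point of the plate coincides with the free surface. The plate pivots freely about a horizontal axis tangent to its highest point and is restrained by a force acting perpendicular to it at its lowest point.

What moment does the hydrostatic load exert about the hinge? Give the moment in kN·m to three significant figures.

M ≈ 6.27 kN·m

γ = ρg = 1260 × 9.81 / 1000 = 12.3606 kN/m³.
Let θ = 61° be the plate's angle to the horizontal; measure y along the incline from where the plane meets the free surface. Vertical depth h = y·sinθ with sinθ = 0.874620.
The centroid is at the centre, 0.62 m below the top of the plate, so y_c = 0.62 m and h_c = 0.62 × 0.874620 = 0.542264 m.
A = π(0.62)² = 1.20763 m².
Resultant F = γ·h_c·A = 12.3606 × 0.542264 × 1.20763 = 8.09439 kN.
I_c = πr⁴/4 = π × 0.62⁴/4 = 0.116053 m⁴.
Centre of pressure: y_p = y_c + I_c/(y_c·A) = 0.62 + 0.116053/(0.62 × 1.20763) = 0.62 + 0.155 = 0.775 m along the plane.
The resultant acts 0.62 + 0.155 = 0.775 m (along the plate) below the hinge at the top edge, so the moment about the hinge is M = F × 0.775 = 8.09439 × 0.775 = 6.27315 kN·m.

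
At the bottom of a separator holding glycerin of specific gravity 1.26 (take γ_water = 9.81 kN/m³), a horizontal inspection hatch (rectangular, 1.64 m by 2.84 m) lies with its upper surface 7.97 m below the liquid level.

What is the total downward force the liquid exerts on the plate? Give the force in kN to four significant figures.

γ = 1.26 × 9.81 = 12.3606 kN/m³.
The plate is horizontal, so pressure is uniform at p = γ·h = 12.3606 × 7.97 = 98.514 kN/m².
A = 1.64 × 2.84 = 4.6576 m².
F = p·A = 98.514 × 4.6576 = 458.839 kN.

F ≈ 458.8 kN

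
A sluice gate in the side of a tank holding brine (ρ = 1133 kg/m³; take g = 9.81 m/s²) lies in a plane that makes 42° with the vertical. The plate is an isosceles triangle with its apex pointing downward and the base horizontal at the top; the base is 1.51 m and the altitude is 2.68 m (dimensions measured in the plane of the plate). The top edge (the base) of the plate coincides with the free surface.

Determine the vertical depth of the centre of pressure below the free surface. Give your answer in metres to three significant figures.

h_p = 0.996 m

γ = ρg = 1133 × 9.81 / 1000 = 11.11473 kN/m³.
The plate makes 42° with the vertical, i.e. θ = 90° − 42° = 48° to the horizontal. Measuring y along the incline from the free-surface line, vertical depth h = y·sinθ with sinθ = 0.743145.
With the apex down, the centroid sits h/3 = 2.68/3 = 0.893333 m below the base (the top edge), so y_c = 0.893333 m and h_c = 0.893333 × 0.743145 = 0.663876 m.
A = ½ × 1.51 × 2.68 = 2.0234 m².
Resultant F = γ·h_c·A = 11.11473 × 0.663876 × 2.0234 = 14.9303 kN.
I_c = b·h³/36 = 1.51 × 2.68³/36 = 0.807382 m⁴.
Centre of pressure: y_p = y_c + I_c/(y_c·A) = 0.893333 + 0.807382/(0.893333 × 2.0234) = 0.893333 + 0.446667 = 1.34 m along the plane.
Vertically, h_p = y_p·sinθ = 1.34 × 0.743145 = 0.995814 m.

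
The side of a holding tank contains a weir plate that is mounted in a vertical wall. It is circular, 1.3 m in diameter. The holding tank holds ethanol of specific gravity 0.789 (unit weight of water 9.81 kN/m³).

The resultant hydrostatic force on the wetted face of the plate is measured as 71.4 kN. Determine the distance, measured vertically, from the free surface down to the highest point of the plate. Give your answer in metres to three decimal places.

γ = 0.789 × 9.81 = 7.74009 kN/m³.
A = π(0.65)² = 1.32732 m².
From F = γ·h_c·A, the centroid depth is h_c = 71.4/(7.74009 × 1.32732) = 6.94987 m.
The centroid is at the centre, 0.65 m below the top of the plate, so the highest point sits at h_top = 6.94987 − 0.65 = 6.29987 m below the surface.

d_top ≈ 6.300 m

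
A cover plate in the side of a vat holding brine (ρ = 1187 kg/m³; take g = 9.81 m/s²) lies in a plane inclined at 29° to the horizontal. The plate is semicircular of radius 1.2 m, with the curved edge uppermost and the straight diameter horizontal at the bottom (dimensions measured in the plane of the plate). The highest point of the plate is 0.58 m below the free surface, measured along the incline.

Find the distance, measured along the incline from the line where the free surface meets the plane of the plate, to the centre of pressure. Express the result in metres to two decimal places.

γ = ρg = 1187 × 9.81 / 1000 = 11.64447 kN/m³.
Let θ = 29° be the plate's angle to the horizontal; measure y along the incline from where the plane meets the free surface. Vertical depth h = y·sinθ with sinθ = 0.484810.
The centroid lies 4r/(3π) = 0.509296 m above the diameter, so r − 4r/(3π) = 1.2 − 0.509296 = 0.690704 m below the topmost point, so y_c = 0.58 + 0.690704 = 1.2707 m and h_c = 1.2707 × 0.484810 = 0.616048 m.
A = πr²/2 = π × 1.2²/2 = 2.26195 m².
Resultant F = γ·h_c·A = 11.64447 × 0.616048 × 2.26195 = 16.2262 kN.
I_c = (π/8 − 8/(9π))·r⁴ = 0.109757 × 1.2⁴ = 0.227592 m⁴.
Centre of pressure: y_p = y_c + I_c/(y_c·A) = 1.2707 + 0.227592/(1.2707 × 2.26195) = 1.2707 + 0.0791828 = 1.34988 m along the plane.

y_p = 1.35 m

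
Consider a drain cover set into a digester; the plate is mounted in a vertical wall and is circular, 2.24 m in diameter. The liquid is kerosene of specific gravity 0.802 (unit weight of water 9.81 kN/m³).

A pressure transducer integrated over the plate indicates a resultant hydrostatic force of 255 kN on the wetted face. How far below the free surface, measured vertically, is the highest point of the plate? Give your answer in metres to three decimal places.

d_top ≈ 7.105 m

γ = 0.802 × 9.81 = 7.86762 kN/m³.
A = π(1.12)² = 3.94081 m².
From F = γ·h_c·A, the centroid depth is h_c = 255/(7.86762 × 3.94081) = 8.22453 m.
The centroid is at the centre, 1.12 m below the top of the plate, so the highest point sits at h_top = 8.22453 − 1.12 = 7.10453 m below the surface.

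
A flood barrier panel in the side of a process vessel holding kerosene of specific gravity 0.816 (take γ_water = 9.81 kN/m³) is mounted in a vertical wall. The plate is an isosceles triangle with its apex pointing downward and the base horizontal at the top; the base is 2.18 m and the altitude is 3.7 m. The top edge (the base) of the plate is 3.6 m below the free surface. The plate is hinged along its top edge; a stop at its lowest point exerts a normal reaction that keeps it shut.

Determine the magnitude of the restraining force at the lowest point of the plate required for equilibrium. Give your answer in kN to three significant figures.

γ = 0.816 × 9.81 = 8.00496 kN/m³.
With the apex down, the centroid sits h/3 = 3.7/3 = 1.23333 m below the base (the top edge), so the centroid depth is h_c = 3.6 + 1.23333 = 4.83333 m.
A = ½ × 2.18 × 3.7 = 4.033 m².
Resultant F = γ·h_c·A = 8.00496 × 4.83333 × 4.033 = 156.039 kN.
I_c = b·h³/36 = 2.18 × 3.7³/36 = 3.06732 m⁴.
Centre of pressure: y_p = y_c + I_c/(y_c·A) = 4.83333 + 3.06732/(4.83333 × 4.033) = 4.83333 + 0.157356 = 4.99069 m along the plane.
The resultant acts 1.23333 + 0.157356 = 1.39069 m (along the plate) below the hinge at the top edge, so the moment about the hinge is M = F × 1.39069 = 156.039 × 1.39069 = 217.002 kN·m.
A normal force at the bottom, 3.7 m from the hinge, must supply this moment: P = 217.002/3.7 = 58.6492 kN.

P ≈ 58.6 kN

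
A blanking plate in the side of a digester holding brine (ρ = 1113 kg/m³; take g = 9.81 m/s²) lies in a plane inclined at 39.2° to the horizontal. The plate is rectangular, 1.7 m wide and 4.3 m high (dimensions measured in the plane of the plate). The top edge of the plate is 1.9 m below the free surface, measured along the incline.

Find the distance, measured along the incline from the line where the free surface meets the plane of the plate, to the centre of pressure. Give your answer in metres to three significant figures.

y_p = 4.43 m

γ = ρg = 1113 × 9.81 / 1000 = 10.91853 kN/m³.
Let θ = 39.2° be the plate's angle to the horizontal; measure y along the incline from where the plane meets the free surface. Vertical depth h = y·sinθ with sinθ = 0.632029.
The centroid lies 4.3/2 = 2.15 m below the top edge, so y_c = 1.9 + 2.15 = 4.05 m and h_c = 4.05 × 0.632029 = 2.55972 m.
A = 1.7 × 4.3 = 7.31 m².
Resultant F = γ·h_c·A = 10.91853 × 2.55972 × 7.31 = 204.303 kN.
I_c = b·h³/12 = 1.7 × 4.3³/12 = 11.2635 m⁴.
Centre of pressure: y_p = y_c + I_c/(y_c·A) = 4.05 + 11.2635/(4.05 × 7.31) = 4.05 + 0.380453 = 4.43045 m along the plane.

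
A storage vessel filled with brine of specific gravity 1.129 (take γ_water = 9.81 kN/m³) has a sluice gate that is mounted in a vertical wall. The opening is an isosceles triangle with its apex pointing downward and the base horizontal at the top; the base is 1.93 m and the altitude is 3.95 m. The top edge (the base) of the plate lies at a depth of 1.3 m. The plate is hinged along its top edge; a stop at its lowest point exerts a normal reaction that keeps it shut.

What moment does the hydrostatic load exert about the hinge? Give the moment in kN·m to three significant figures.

γ = 1.129 × 9.81 = 11.07549 kN/m³.
With the apex down, the centroid sits h/3 = 3.95/3 = 1.31667 m below the base (the top edge), so the centroid depth is h_c = 1.3 + 1.31667 = 2.61667 m.
A = ½ × 1.93 × 3.95 = 3.81175 m².
Resultant F = γ·h_c·A = 11.07549 × 2.61667 × 3.81175 = 110.468 kN.
I_c = b·h³/36 = 1.93 × 3.95³/36 = 3.30405 m⁴.
Centre of pressure: y_p = y_c + I_c/(y_c·A) = 2.61667 + 3.30405/(2.61667 × 3.81175) = 2.61667 + 0.331263 = 2.94793 m along the plane.
The resultant acts 1.31667 + 0.331263 = 1.64793 m (along the plate) below the hinge at the top edge, so the moment about the hinge is M = F × 1.64793 = 110.468 × 1.64793 = 182.044 kN·m.

M ≈ 182 kN·m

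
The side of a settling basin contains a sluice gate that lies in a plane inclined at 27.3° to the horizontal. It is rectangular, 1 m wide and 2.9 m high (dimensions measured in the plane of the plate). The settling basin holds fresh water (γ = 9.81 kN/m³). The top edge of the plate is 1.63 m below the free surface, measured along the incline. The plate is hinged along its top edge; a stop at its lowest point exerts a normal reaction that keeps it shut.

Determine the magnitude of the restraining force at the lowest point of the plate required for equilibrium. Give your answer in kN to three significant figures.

P ≈ 23.2 kN

γ = 9.81 kN/m³.
Let θ = 27.3° be the plate's angle to the horizontal; measure y along the incline from where the plane meets the free surface. Vertical depth h = y·sinθ with sinθ = 0.458650.
The centroid lies 2.9/2 = 1.45 m below the top edge, so y_c = 1.63 + 1.45 = 3.08 m and h_c = 3.08 × 0.458650 = 1.41264 m.
A = 1 × 2.9 = 2.9 m².
Resultant F = γ·h_c·A = 9.81 × 1.41264 × 2.9 = 40.1882 kN.
I_c = b·h³/12 = 1 × 2.9³/12 = 2.03242 m⁴.
Centre of pressure: y_p = y_c + I_c/(y_c·A) = 3.08 + 2.03242/(3.08 × 2.9) = 3.08 + 0.227544 = 3.30754 m along the plane.
The resultant acts 1.45 + 0.227544 = 1.67754 m (along the plate) below the hinge at the top edge, so the moment about the hinge is M = F × 1.67754 = 40.1882 × 1.67754 = 67.4173 kN·m.
A normal force at the bottom, 2.9 m from the hinge, must supply this moment: P = 67.4173/2.9 = 23.2473 kN.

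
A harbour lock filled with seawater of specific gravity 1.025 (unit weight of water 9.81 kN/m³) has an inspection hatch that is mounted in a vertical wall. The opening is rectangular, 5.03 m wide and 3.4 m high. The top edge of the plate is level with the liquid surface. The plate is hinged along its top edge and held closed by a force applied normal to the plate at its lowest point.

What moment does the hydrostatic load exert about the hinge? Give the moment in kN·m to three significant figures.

M ≈ 663 kN·m

γ = 1.025 × 9.81 = 10.05525 kN/m³.
The centroid lies 3.4/2 = 1.7 m below the top edge, so the centroid depth is h_c = 1.7 m.
A = 5.03 × 3.4 = 17.102 m².
Resultant F = γ·h_c·A = 10.05525 × 1.7 × 17.102 = 292.34 kN.
I_c = b·h³/12 = 5.03 × 3.4³/12 = 16.4749 m⁴.
Centre of pressure: y_p = y_c + I_c/(y_c·A) = 1.7 + 16.4749/(1.7 × 17.102) = 1.7 + 0.566666 = 2.26667 m along the plane.
The resultant acts 1.7 + 0.566666 = 2.26667 m (along the plate) below the hinge at the top edge, so the moment about the hinge is M = F × 2.26667 = 292.34 × 2.26667 = 662.638 kN·m.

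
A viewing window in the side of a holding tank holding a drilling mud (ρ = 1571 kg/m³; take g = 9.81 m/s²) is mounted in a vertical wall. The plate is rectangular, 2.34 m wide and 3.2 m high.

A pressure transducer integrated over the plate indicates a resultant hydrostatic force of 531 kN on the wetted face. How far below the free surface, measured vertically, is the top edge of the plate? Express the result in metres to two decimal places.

d_top ≈ 3.00 m

γ = ρg = 1571 × 9.81 / 1000 = 15.41151 kN/m³.
A = 2.34 × 3.2 = 7.488 m².
From F = γ·h_c·A, the centroid depth is h_c = 531/(15.41151 × 7.488) = 4.60133 m.
The centroid lies 3.2/2 = 1.6 m below the top edge, so the top edge sits at h_top = 4.60133 − 1.6 = 3.00133 m below the surface.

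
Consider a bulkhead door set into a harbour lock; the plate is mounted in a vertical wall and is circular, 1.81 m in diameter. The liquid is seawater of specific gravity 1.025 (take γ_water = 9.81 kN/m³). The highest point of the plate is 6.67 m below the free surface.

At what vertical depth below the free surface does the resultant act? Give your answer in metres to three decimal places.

h_p = 7.602 m

γ = 1.025 × 9.81 = 10.05525 kN/m³.
The centroid is at the centre, 0.905 m below the top of the plate, so the centroid depth is h_c = 6.67 + 0.905 = 7.575 m.
A = π(0.905)² = 2.57304 m².
Resultant F = γ·h_c·A = 10.05525 × 7.575 × 2.57304 = 195.985 kN.
I_c = πr⁴/4 = π × 0.905⁴/4 = 0.526847 m⁴.
Centre of pressure: y_p = y_c + I_c/(y_c·A) = 7.575 + 0.526847/(7.575 × 2.57304) = 7.575 + 0.0270306 = 7.60203 m along the plane.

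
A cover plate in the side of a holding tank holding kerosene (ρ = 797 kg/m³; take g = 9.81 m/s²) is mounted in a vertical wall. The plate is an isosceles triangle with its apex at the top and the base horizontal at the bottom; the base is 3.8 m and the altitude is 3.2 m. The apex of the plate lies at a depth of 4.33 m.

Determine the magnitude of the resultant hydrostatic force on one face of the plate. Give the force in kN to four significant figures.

F ≈ 307.2 kN

γ = ρg = 797 × 9.81 / 1000 = 7.81857 kN/m³.
With the apex up, the centroid sits 2h/3 = 2 × 3.2/3 = 2.13333 m below the apex, so the centroid depth is h_c = 4.33 + 2.13333 = 6.46333 m.
A = ½ × 3.8 × 3.2 = 6.08 m².
Resultant F = γ·h_c·A = 7.81857 × 6.46333 × 6.08 = 307.247 kN.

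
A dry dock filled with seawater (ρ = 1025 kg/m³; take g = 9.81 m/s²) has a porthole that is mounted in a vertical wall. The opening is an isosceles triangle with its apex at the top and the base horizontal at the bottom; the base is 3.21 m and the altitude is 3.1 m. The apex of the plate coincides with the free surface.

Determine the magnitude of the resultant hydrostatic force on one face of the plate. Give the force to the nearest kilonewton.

F ≈ 103 kN

γ = ρg = 1025 × 9.81 / 1000 = 10.05525 kN/m³.
With the apex up, the centroid sits 2h/3 = 2 × 3.1/3 = 2.06667 m below the apex, so the centroid depth is h_c = 2.06667 m.
A = ½ × 3.21 × 3.1 = 4.9755 m².
Resultant F = γ·h_c·A = 10.05525 × 2.06667 × 4.9755 = 103.395 kN.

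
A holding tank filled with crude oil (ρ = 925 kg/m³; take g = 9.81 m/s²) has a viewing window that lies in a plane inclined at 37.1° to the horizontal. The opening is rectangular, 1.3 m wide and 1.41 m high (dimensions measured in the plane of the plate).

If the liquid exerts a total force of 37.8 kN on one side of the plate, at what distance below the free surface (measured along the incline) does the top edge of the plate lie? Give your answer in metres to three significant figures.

y_top ≈ 3.06 m

γ = ρg = 925 × 9.81 / 1000 = 9.07425 kN/m³.
A = 1.3 × 1.41 = 1.833 m².
From F = γ·h_c·A, the centroid depth is h_c = 37.8/(9.07425 × 1.833) = 2.27258 m.
Let θ = 37.1° be the plate's angle to the horizontal; measure y along the incline from where the plane meets the free surface. Vertical depth h = y·sinθ with sinθ = 0.603208.
Along the incline, y_c = h_c/sinθ = 2.27258/0.603208 = 3.76749 m.
The centroid lies 1.41/2 = 0.705 m below the top edge, so the top edge sits at y_top = 3.76749 − 0.705 = 3.06249 m along the incline.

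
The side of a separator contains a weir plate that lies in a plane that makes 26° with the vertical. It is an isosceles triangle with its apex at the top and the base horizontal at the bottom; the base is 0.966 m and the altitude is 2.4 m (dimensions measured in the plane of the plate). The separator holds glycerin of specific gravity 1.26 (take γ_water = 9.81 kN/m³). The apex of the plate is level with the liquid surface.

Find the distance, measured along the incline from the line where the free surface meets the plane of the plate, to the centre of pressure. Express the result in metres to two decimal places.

γ = 1.26 × 9.81 = 12.3606 kN/m³.
The plate makes 26° with the vertical, i.e. θ = 90° − 26° = 64° to the horizontal. Measuring y along the incline from the free-surface line, vertical depth h = y·sinθ with sinθ = 0.898794.
With the apex up, the centroid sits 2h/3 = 2 × 2.4/3 = 1.6 m below the apex, so y_c = 1.6 m and h_c = 1.6 × 0.898794 = 1.43807 m.
A = ½ × 0.966 × 2.4 = 1.1592 m².
Resultant F = γ·h_c·A = 12.3606 × 1.43807 × 1.1592 = 20.6053 kN.
I_c = b·h³/36 = 0.966 × 2.4³/36 = 0.370944 m⁴.
Centre of pressure: y_p = y_c + I_c/(y_c·A) = 1.6 + 0.370944/(1.6 × 1.1592) = 1.6 + 0.2 = 1.8 m along the plane.

y_p = 1.80 m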